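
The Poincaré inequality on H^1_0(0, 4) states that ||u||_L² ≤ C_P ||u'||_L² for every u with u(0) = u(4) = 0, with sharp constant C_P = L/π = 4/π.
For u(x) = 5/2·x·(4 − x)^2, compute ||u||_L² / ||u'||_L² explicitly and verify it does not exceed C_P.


||u||_L² / ||u'||_L² = 2*sqrt(14)/7 < C_P = 4/π.

u(x) = 5/2·x·(4 − x)^2, so u'(x) = 5*(x/2 - 2)*(3*x - 4).
u(x) = 5/2·x·(4 − x)^2 vanishes at x = 0 and x = 4, so u ∈ H^1_0(0, 4). Differentiate via the product rule and integrate the resulting polynomials term by term.
  ∫_0^4 u² dx = ∫_0^4 (25*x^6/4 - 100*x^5 + 600*x^4 - 1600*x^3 + 1600*x^2) dx. Term by term:
    ∫_0^4 25*x^6/4 dx = 102400/7;  ∫_0^4 -100*x^5 dx = -204800/3;  ∫_0^4 600*x^4 dx = 122880;
    ∫_0^4 -1600*x^3 dx = -102400;  ∫_0^4 1600*x^2 dx = 102400/3.
  Sum: 102400/7 − 204800/3 + 122880 − 102400 + 102400/3 = 20480/21.
  ∫_0^4 (u')² dx = ∫_0^4 (225*x^4/4 - 600*x^3 + 2200*x^2 - 3200*x + 1600) dx. Term by term:
    ∫_0^4 225*x^4/4 dx = 11520;  ∫_0^4 -600*x^3 dx = -38400;  ∫_0^4 2200*x^2 dx = 140800/3;
    ∫_0^4 -3200*x dx = -25600;  ∫_0^4 1600 dx = 6400.
  Sum: 11520 − 38400 + 140800/3 − 25600 + 6400 = 2560/3.
∫_0^4 u² dx = 20480/21, so ||u||_L² = 64*sqrt(105)/21.
∫_0^4 (u')² dx = 2560/3, so ||u'||_L² = 16*sqrt(30)/3.
Ratio ||u||_L² / ||u'||_L² = 2*sqrt(14)/7.
Sharp Poincaré constant on H^1_0(0, 4) is C_P = L/π = 4/π, achieved by sin(π/4·x).
A polynomial bump cannot attain the sharp Poincaré constant (only the first sine eigenfunction does), so the ratio is strictly less than C_P, consistent with ||u||_L² ≤ C_P ||u'||_L².


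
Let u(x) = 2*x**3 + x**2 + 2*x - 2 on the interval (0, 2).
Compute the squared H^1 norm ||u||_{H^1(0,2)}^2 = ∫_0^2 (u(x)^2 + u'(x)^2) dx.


||u||_{H^1}^2 = 12064/21

The H^1 norm (squared) on an interval (0, L) is
  ||u||_{H^1}^2 = ∫_0^L u(x)^2 dx + ∫_0^L u'(x)^2 dx.
Compute u'(x) = 6*x**2 + 2*x + 2.
Then u(x)^2 = 4*x**6 + 4*x**5 + 9*x**4 - 4*x**3 - 8*x + 4 and u'(x)^2 = 36*x**4 + 24*x**3 + 28*x**2 + 8*x + 4.
Integrate each monomial from 0 to 2 using ∫_0^2 c·x^n dx = c·2^(n+1)/(n+1):
  ∫_0^2 u(x)^2 dx = ∫_0^2 (4*x^6 + 4*x^5 + 9*x^4 - 4*x^3 - 8*x + 4) dx. Term by term:
    ∫_0^2 4*x^6 dx = 512/7;  ∫_0^2 4*x^5 dx = 128/3;  ∫_0^2 9*x^4 dx = 288/5;
    ∫_0^2 -4*x^3 dx = -16;  ∫_0^2 -8*x dx = -16;  ∫_0^2 4 dx = 8.
  Sum: 512/7 + 128/3 + 288/5 − 16 − 16 + 8 = 15688/105.
  ∫_0^2 u'(x)^2 dx = ∫_0^2 (36*x^4 + 24*x^3 + 28*x^2 + 8*x + 4) dx. Term by term:
    ∫_0^2 36*x^4 dx = 1152/5;  ∫_0^2 24*x^3 dx = 96;  ∫_0^2 28*x^2 dx = 224/3;
    ∫_0^2 8*x dx = 16;  ∫_0^2 4 dx = 8.
  Sum: 1152/5 + 96 + 224/3 + 16 + 8 = 6376/15.
Adding: ||u||_{H^1}^2 = 15688/105 + 6376/15 = 12064/21.


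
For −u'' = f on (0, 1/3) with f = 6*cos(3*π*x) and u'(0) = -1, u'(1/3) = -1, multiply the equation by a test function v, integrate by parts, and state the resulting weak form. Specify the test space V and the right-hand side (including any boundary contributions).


V = H^1(0, 1/3) (v unrestricted at boundary; u is determined up to an additive constant); weak form: ∫_0^1/3 u'v' dx = ∫_0^1/3 (6*cos(3*π*x)) v dx − v(1/3) + v(0) for all v ∈ V.

Multiply both sides by a test function v and integrate from 0 to 1/3:
  ∫_0^1/3 −u''(x) v(x) dx = ∫_0^1/3 f(x) v(x) dx.
Integrate the LHS by parts once:
  ∫_0^1/3 −u'' v dx = −[u'(x) v(x)]_0^1/3 + ∫_0^1/3 u'(x) v'(x) dx.
Thus ∫_0^1/3 u'(x) v'(x) dx = ∫_0^1/3 f(x) v(x) dx + [u'(x) v(x)]_0^1/3.
Choose V so that boundary terms are either known or forced to vanish.
u has inhomogeneous Neumann u'(0) = -1, u'(1/3) = -1. [u' v]_0^1/3 = (-1)·v(1/3) − (-1)·v(0) = − v(1/3) + v(0). Take V = H^1(0, 1/3); boundary term becomes part of RHS.
Weak formulation: find u (satisfying any essential BC) such that ∫_0^1/3 u'(x) v'(x) dx = ∫_0^1/3 f v dx − v(1/3) + v(0) for all v ∈ V (Neumann data are natural BCs: they enter the RHS as boundary terms).
Substituting f(x) = 6*cos(3*π*x), the right-hand side is ∫_0^1/3 (6*cos(3*π*x)) v dx − v(1/3) + v(0).
Compatibility check (pure Neumann): taking v ≡ 1 ∈ V gives 0 = ∫_0^1/3 f dx + (-1) − (-1), i.e. ∫_0^1/3 f dx must equal u'(0) − u'(1/3) = 0. Indeed ∫_0^1/3 (6*cos(3*π*x)) dx = 0, so the data are compatible. The solution is then unique only up to an additive constant (fix it e.g. by requiring ∫_0^1/3 u dx = 0).


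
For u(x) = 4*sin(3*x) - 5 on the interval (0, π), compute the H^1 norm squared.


||u||_{H^1(0,π)}^2 = -80/3 + 105*π

u'(x) = 12*cos(3*x).
Expand u² and (u')² and integrate term by term on (0, π), using: for integers n ≥ 1, ∫_0^π sin²(nx) dx = ∫_0^π cos²(nx) dx = π/2; for n ≠ n', ∫_0^π sin(nx)sin(n'x) dx = ∫_0^π cos(nx)cos(n'x) dx = 0; and by product-to-sum, ∫_0^π sin(nx)cos(n'x) dx = ½∫_0^π [sin((n+n')x) + sin((n−n')x)] dx, which is 0 when n+n' is even and 2n/(n²−n'²) when n+n' is odd (it need not vanish on (0, π)). For the constant mode: ∫_0^π 1 dx = π, ∫_0^π cos(nx) dx = 0, ∫_0^π sin(nx) dx = (1−(−1)^n)/n.
  u² squared terms: (-5)²·∫1 dx = 25·π = 25*π;  (4)²·∫sin(3x)² dx = 16·π/2 = 8*π.
  u² cross terms: 2·(-5)·(4)·∫1·sin(3x) dx = -40·(2/3) = -80/3.
  So ∫_0^π u² dx = 25*π + 8*π − 80/3 = -80/3 + 33*π.
  (u')² squared terms: (12)²·∫cos(3x)² dx = 144·π/2 = 72*π.
  So ∫_0^π (u')² dx = 72*π.
||u||_{H^1}^2 = (-80/3 + 33*π) + (72*π) = -80/3 + 105*π.


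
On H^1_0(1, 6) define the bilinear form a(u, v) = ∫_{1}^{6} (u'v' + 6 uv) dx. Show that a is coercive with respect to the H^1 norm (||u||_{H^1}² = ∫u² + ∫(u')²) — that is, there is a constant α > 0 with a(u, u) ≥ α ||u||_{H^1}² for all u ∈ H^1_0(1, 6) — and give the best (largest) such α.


α = 1

Coercivity of a(·,·) on H^1_0(1, 6) means a(u, u) ≥ α ||u||_{H^1}² for every u ∈ H^1_0.
The interval has length L = 5, and Poincaré/coercivity depend only on L. Here a(u, u) = ∫(u')² + (6)·∫u².
Here c = 6 ≥ 1, so a(u,u) = ∫(u')² + c∫u² ≥ ∫(u')² + ∫u² = ||u||_{H^1}², i.e. α = 1 works. No larger α is possible: a(u,u) ≥ α||u||_{H^1}² means (1−α)∫(u')² ≥ (α−c)∫u², and for the modes u_n = sin(nπ(x−x₀)/L) (x₀ the left endpoint) one has ∫u_n²/∫(u_n')² = (L/(nπ))² → 0, so a(u_n,u_n)/||u_n||_{H^1}² → 1. Hence the optimal constant is α = 1.
Therefore α = 1.


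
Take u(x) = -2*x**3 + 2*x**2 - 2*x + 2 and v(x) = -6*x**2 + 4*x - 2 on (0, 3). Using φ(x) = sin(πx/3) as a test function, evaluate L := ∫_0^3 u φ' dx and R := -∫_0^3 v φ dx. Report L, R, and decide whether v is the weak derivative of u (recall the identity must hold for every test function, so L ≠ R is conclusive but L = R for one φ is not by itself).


LHS = -648/π^3 + 138/π, RHS = -648/π^3 + 138/π. Yes, v = u' weakly.

u(x) = -2*x**3 + 2*x**2 - 2*x + 2, classical derivative u'(x) = -6*x**2 + 4*x - 2.
φ(x) = sin(πx/3), so φ'(x) = π*cos(π*x/3)/3.
Note φ(0) = φ(3) = 0, so the boundary term u·φ vanishes.
LHS = ∫_0^3 u(x) φ'(x) dx = ∫_0^3 (-2*π*x^3*cos(π*x/3)/3 + 2*π*x^2*cos(π*x/3)/3 - 2*π*x*cos(π*x/3)/3 + 2*π*cos(π*x/3)/3) dx. Term by term:
  ∫_0^3 2*π*cos(π*x/3)/3 dx = 0;  ∫_0^3 -2*π*x*cos(π*x/3)/3 dx = 12/π;  ∫_0^3 -2*π*x^3*cos(π*x/3)/3 dx = -648/π^3 + 162/π;
  ∫_0^3 2*π*x^2*cos(π*x/3)/3 dx = -36/π.
Sum: 0 + 12/π + -648/π^3 + 162/π − 36/π = -648/π^3 + 138/π.
So LHS = -648/π^3 + 138/π.
∫_0^3 v(x) φ(x) dx = ∫_0^3 (-6*x^2*sin(π*x/3) + 4*x*sin(π*x/3) - 2*sin(π*x/3)) dx. Term by term:
  ∫_0^3 -2*sin(π*x/3) dx = -12/π;  ∫_0^3 -6*x^2*sin(π*x/3) dx = -162/π + 648/π^3;  ∫_0^3 4*x*sin(π*x/3) dx = 36/π.
Sum: -12/π + -162/π + 648/π^3 + 36/π = -138/π + 648/π^3.
So RHS = -∫_0^3 v(x) φ(x) dx = -648/π^3 + 138/π.
LHS = RHS, so the identity holds for this test φ.
Moreover u is smooth here and v(x) = u'(x) = -6*x**2 + 4*x - 2 pointwise, so the identity holds for every test function. Hence v is the weak derivative of u.


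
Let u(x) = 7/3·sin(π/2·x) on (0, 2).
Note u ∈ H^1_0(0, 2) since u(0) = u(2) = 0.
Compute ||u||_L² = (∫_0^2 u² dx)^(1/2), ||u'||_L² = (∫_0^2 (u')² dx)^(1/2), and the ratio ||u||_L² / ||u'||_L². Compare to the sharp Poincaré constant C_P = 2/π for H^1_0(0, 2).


||u||_L² / ||u'||_L² = 2/π = C_P.

u(x) = 7/3·sin(π/2·x), so u'(x) = 7*π*cos(π*x/2)/6.
Writing u(x) = A·sin(kπx/L) with A = 7/3 and k = 1, use ∫_0^L sin²(kπx/L) dx = L/2 and ∫_0^L cos²(kπx/L) dx = L/2.
u² = 49/9·sin²(π/2·x) and (u')² = 49*π^2/36·cos²(π/2·x), and each of sin², cos² integrates to L/2 = 1 over (0, 2).
∫_0^2 u² dx = 49/9, so ||u||_L² = 7/3.
∫_0^2 (u')² dx = 49*π^2/36, so ||u'||_L² = 7*π/6.
Ratio ||u||_L² / ||u'||_L² = 2/π.
Sharp Poincaré constant on H^1_0(0, 2) is C_P = L/π = 2/π, achieved by sin(π/2·x).
This is the k = 1 eigenfunction (up to amplitude), so the ratio equals the sharp Poincaré constant exactly.


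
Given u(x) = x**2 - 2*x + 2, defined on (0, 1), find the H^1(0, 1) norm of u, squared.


||u||_{H^1}^2 = 16/5

The H^1 norm (squared) on an interval (0, L) is
  ||u||_{H^1}^2 = ∫_0^L u(x)^2 dx + ∫_0^L u'(x)^2 dx.
Compute u'(x) = 2*x - 2.
Then u(x)^2 = x**4 - 4*x**3 + 8*x**2 - 8*x + 4 and u'(x)^2 = 4*x**2 - 8*x + 4.
Integrate each monomial from 0 to 1 using ∫_0^1 c·x^n dx = c·1^(n+1)/(n+1):
  ∫_0^1 u(x)^2 dx = ∫_0^1 (x^4 - 4*x^3 + 8*x^2 - 8*x + 4) dx. Term by term:
    ∫_0^1 x^4 dx = 1/5;  ∫_0^1 -4*x^3 dx = -1;  ∫_0^1 8*x^2 dx = 8/3;
    ∫_0^1 -8*x dx = -4;  ∫_0^1 4 dx = 4.
  Sum: 1/5 − 1 + 8/3 − 4 + 4 = 28/15.
  ∫_0^1 u'(x)^2 dx = ∫_0^1 (4*x^2 - 8*x + 4) dx. Term by term:
    ∫_0^1 4*x^2 dx = 4/3;  ∫_0^1 -8*x dx = -4;  ∫_0^1 4 dx = 4.
  Sum: 4/3 − 4 + 4 = 4/3.
Adding: ||u||_{H^1}^2 = 28/15 + 4/3 = 16/5.


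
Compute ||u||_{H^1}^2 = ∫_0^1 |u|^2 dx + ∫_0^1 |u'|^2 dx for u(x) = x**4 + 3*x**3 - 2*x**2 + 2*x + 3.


||u||_{H^1}^2 = 7721/180

The H^1 norm (squared) on an interval (0, L) is
  ||u||_{H^1}^2 = ∫_0^L u(x)^2 dx + ∫_0^L u'(x)^2 dx.
Compute u'(x) = 4*x**3 + 9*x**2 - 4*x + 2.
Then u(x)^2 = x**8 + 6*x**7 + 5*x**6 - 8*x**5 + 22*x**4 + 10*x**3 - 8*x**2 + 12*x + 9 and u'(x)^2 = 16*x**6 + 72*x**5 + 49*x**4 - 56*x**3 + 52*x**2 - 16*x + 4.
Integrate each monomial from 0 to 1 using ∫_0^1 c·x^n dx = c·1^(n+1)/(n+1):
  ∫_0^1 u(x)^2 dx = ∫_0^1 (x^8 + 6*x^7 + 5*x^6 - 8*x^5 + 22*x^4 + 10*x^3 - 8*x^2 + 12*x + 9) dx. Term by term:
    ∫_0^1 x^8 dx = 1/9;  ∫_0^1 6*x^7 dx = 3/4;  ∫_0^1 5*x^6 dx = 5/7;
    ∫_0^1 -8*x^5 dx = -4/3;  ∫_0^1 22*x^4 dx = 22/5;  ∫_0^1 10*x^3 dx = 5/2;
    ∫_0^1 -8*x^2 dx = -8/3;  ∫_0^1 12*x dx = 6;  ∫_0^1 9 dx = 9.
  Sum: 1/9 + 3/4 + 5/7 − 4/3 + 22/5 + 5/2 − 8/3 + 6 + 9 = 24539/1260.
  ∫_0^1 u'(x)^2 dx = ∫_0^1 (16*x^6 + 72*x^5 + 49*x^4 - 56*x^3 + 52*x^2 - 16*x + 4) dx. Term by term:
    ∫_0^1 16*x^6 dx = 16/7;  ∫_0^1 72*x^5 dx = 12;  ∫_0^1 49*x^4 dx = 49/5;
    ∫_0^1 -56*x^3 dx = -14;  ∫_0^1 52*x^2 dx = 52/3;  ∫_0^1 -16*x dx = -8;
    ∫_0^1 4 dx = 4.
  Sum: 16/7 + 12 + 49/5 − 14 + 52/3 − 8 + 4 = 2459/105.
Adding: ||u||_{H^1}^2 = 24539/1260 + 2459/105 = 7721/180.


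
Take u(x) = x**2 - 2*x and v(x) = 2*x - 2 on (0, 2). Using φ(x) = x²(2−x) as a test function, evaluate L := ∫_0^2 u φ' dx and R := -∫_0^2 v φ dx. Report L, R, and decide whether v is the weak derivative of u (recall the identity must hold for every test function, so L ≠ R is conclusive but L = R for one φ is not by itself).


LHS = -8/15, RHS = -8/15. Yes, v = u' weakly.

u(x) = x**2 - 2*x, classical derivative u'(x) = 2*x - 2.
φ(x) = x²(2−x), so φ'(x) = x*(4 - 3*x).
Note φ(0) = φ(2) = 0, so the boundary term u·φ vanishes.
LHS = ∫_0^2 u(x) φ'(x) dx = ∫_0^2 (-3*x^4 + 10*x^3 - 8*x^2) dx. Term by term:
  ∫_0^2 -3*x^4 dx = -96/5;  ∫_0^2 10*x^3 dx = 40;  ∫_0^2 -8*x^2 dx = -64/3.
Sum: -96/5 + 40 − 64/3 = -8/15.
So LHS = -8/15.
∫_0^2 v(x) φ(x) dx = ∫_0^2 (-2*x^4 + 6*x^3 - 4*x^2) dx. Term by term:
  ∫_0^2 -2*x^4 dx = -64/5;  ∫_0^2 6*x^3 dx = 24;  ∫_0^2 -4*x^2 dx = -32/3.
Sum: -64/5 + 24 − 32/3 = 8/15.
So RHS = -∫_0^2 v(x) φ(x) dx = -8/15.
LHS = RHS, so the identity holds for this test φ.
Moreover u is smooth here and v(x) = u'(x) = 2*x - 2 pointwise, so the identity holds for every test function. Hence v is the weak derivative of u.


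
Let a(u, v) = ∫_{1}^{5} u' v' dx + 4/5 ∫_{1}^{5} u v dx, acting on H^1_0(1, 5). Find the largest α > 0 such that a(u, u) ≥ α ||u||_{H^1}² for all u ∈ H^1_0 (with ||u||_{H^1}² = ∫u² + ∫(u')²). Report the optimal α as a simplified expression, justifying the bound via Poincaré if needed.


α = (π^2 + 64/5)/(π^2 + 16)

Coercivity of a(·,·) on H^1_0(1, 5) means a(u, u) ≥ α ||u||_{H^1}² for every u ∈ H^1_0.
The interval has length L = 4, and Poincaré/coercivity depend only on L. Here a(u, u) = ∫(u')² + (4/5)·∫u².
Here 0 < c = 4/5 < 1. The condition a(u,u) ≥ α||u||_{H^1}² reads (1−α)∫(u')² ≥ (α−c)∫u². Any admissible α is ≤ 1 (rapidly oscillating u have ∫u²/∫(u')² → 0), and α = 1 would force 0 ≥ (1−c)∫u², impossible since c < 1; so 1−α > 0. By the sharp Poincaré inequality on H^1_0 of an interval of length L, ∫(u')² ≥ (π/L)²∫u² with equality for the first sine mode sin(π(x−x₀)/L) (x₀ the left endpoint), so the inequality holds for all u iff (1−α)(π/L)² ≥ α − c, i.e. α ≤ ((π/L)² + c)/((π/L)² + 1) = (1 + c(L/π)²)/(1 + (L/π)²). With (π/L)² = π^2/16 and c = 4/5, the largest admissible constant is α = ((π/L)² + c)/((π/L)² + 1).
Simplifying, α = (π^2 + 64/5)/(π^2 + 16).


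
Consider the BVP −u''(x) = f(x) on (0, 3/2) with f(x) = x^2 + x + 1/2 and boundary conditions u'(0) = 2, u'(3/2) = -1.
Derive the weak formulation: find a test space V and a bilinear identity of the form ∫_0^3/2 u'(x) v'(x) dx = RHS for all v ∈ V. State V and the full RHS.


V = H^1(0, 3/2) (v unrestricted at boundary; u is determined up to an additive constant); weak form: ∫_0^3/2 u'v' dx = ∫_0^3/2 (x^2 + x + 1/2) v dx − v(3/2) − 2·v(0) for all v ∈ V.

Multiply both sides by a test function v and integrate from 0 to 3/2:
  ∫_0^3/2 −u''(x) v(x) dx = ∫_0^3/2 f(x) v(x) dx.
Integrate the LHS by parts once:
  ∫_0^3/2 −u'' v dx = −[u'(x) v(x)]_0^3/2 + ∫_0^3/2 u'(x) v'(x) dx.
Thus ∫_0^3/2 u'(x) v'(x) dx = ∫_0^3/2 f(x) v(x) dx + [u'(x) v(x)]_0^3/2.
Choose V so that boundary terms are either known or forced to vanish.
u has inhomogeneous Neumann u'(0) = 2, u'(3/2) = -1. [u' v]_0^3/2 = (-1)·v(3/2) − (2)·v(0) = − v(3/2) − 2·v(0). Take V = H^1(0, 3/2); boundary term becomes part of RHS.
Weak formulation: find u (satisfying any essential BC) such that ∫_0^3/2 u'(x) v'(x) dx = ∫_0^3/2 f v dx − v(3/2) − 2·v(0) for all v ∈ V (Neumann data are natural BCs: they enter the RHS as boundary terms).
Substituting f(x) = x^2 + x + 1/2, the right-hand side is ∫_0^3/2 (x^2 + x + 1/2) v dx − v(3/2) − 2·v(0).
Compatibility check (pure Neumann): taking v ≡ 1 ∈ V gives 0 = ∫_0^3/2 f dx + (-1) − (2), i.e. ∫_0^3/2 f dx must equal u'(0) − u'(3/2) = 3. Indeed ∫_0^3/2 (x^2 + x + 1/2) dx = 3, so the data are compatible. The solution is then unique only up to an additive constant (fix it e.g. by requiring ∫_0^3/2 u dx = 0).


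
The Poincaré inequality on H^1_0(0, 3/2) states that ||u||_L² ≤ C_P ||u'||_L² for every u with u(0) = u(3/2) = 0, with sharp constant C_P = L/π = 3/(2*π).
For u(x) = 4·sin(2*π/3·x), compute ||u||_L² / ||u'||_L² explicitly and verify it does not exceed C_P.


||u||_L² / ||u'||_L² = 3/(2*π) = C_P.

u(x) = 4·sin(2*π/3·x), so u'(x) = 8*π*cos(2*π*x/3)/3.
Writing u(x) = A·sin(kπx/L) with A = 4 and k = 1, use ∫_0^L sin²(kπx/L) dx = L/2 and ∫_0^L cos²(kπx/L) dx = L/2.
u² = 16·sin²(2*π/3·x) and (u')² = 64*π^2/9·cos²(2*π/3·x), and each of sin², cos² integrates to L/2 = 3/4 over (0, 3/2).
∫_0^3/2 u² dx = 12, so ||u||_L² = 2*sqrt(3).
∫_0^3/2 (u')² dx = 16*π^2/3, so ||u'||_L² = 4*sqrt(3)*π/3.
Ratio ||u||_L² / ||u'||_L² = 3/(2*π).
Sharp Poincaré constant on H^1_0(0, 3/2) is C_P = L/π = 3/(2*π), achieved by sin(2*π/3·x).
This is the k = 1 eigenfunction (up to amplitude), so the ratio equals the sharp Poincaré constant exactly.


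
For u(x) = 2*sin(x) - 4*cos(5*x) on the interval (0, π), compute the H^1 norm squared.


||u||_{H^1(0,π)}^2 = 212*π

u'(x) = 20*sin(5*x) + 2*cos(x).
Expand u² and (u')² and integrate term by term on (0, π), using: for integers n ≥ 1, ∫_0^π sin²(nx) dx = ∫_0^π cos²(nx) dx = π/2; for n ≠ n', ∫_0^π sin(nx)sin(n'x) dx = ∫_0^π cos(nx)cos(n'x) dx = 0; and by product-to-sum, ∫_0^π sin(nx)cos(n'x) dx = ½∫_0^π [sin((n+n')x) + sin((n−n')x)] dx, which is 0 when n+n' is even and 2n/(n²−n'²) when n+n' is odd (it need not vanish on (0, π)).
  u² squared terms: (-4)²·∫cos(5x)² dx = 16·π/2 = 8*π;  (2)²·∫sin(x)² dx = 4·π/2 = 2*π.
  u² cross terms: 2·(-4)·(2)·∫cos(5x)·sin(x) dx = -16·(0) = 0.
  So ∫_0^π u² dx = 8*π + 2*π + 0 = 10*π.
  (u')² squared terms: (2)²·∫cos(x)² dx = 4·π/2 = 2*π;  (20)²·∫sin(5x)² dx = 400·π/2 = 200*π.
  (u')² cross terms: 2·(2)·(20)·∫cos(x)·sin(5x) dx = 80·(0) = 0.
  So ∫_0^π (u')² dx = 2*π + 200*π + 0 = 202*π.
||u||_{H^1}^2 = (10*π) + (202*π) = 212*π.


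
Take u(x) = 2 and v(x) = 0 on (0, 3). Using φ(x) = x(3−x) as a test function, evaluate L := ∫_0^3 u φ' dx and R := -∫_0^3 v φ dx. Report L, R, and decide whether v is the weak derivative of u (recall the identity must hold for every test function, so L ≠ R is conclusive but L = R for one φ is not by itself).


LHS = 0, RHS = 0. Yes, v = u' weakly.

u(x) = 2, classical derivative u'(x) = 0.
φ(x) = x(3−x), so φ'(x) = 3 - 2*x.
Note φ(0) = φ(3) = 0, so the boundary term u·φ vanishes.
LHS = ∫_0^3 u(x) φ'(x) dx = ∫_0^3 (6 - 4*x) dx. Term by term:
  ∫_0^3 -4*x dx = -18;  ∫_0^3 6 dx = 18.
Sum: -18 + 18 = 0.
So LHS = 0.
∫_0^3 v(x) φ(x) dx = ∫_0^3 (0) dx. Term by term:
  ∫_0^3 0 dx = 0.
So RHS = -∫_0^3 v(x) φ(x) dx = 0.
LHS = RHS, so the identity holds for this test φ.
Moreover u is smooth here and v(x) = u'(x) = 0 pointwise, so the identity holds for every test function. Hence v is the weak derivative of u.


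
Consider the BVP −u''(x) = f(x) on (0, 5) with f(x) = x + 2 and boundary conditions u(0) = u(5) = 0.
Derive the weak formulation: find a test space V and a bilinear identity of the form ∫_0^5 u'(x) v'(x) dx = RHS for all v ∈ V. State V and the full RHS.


V = H^1_0(0, 5) (so v(0) = v(5) = 0); weak form: ∫_0^5 u'v' dx = ∫_0^5 (x + 2) v dx for all v ∈ V.

Multiply both sides by a test function v and integrate from 0 to 5:
  ∫_0^5 −u''(x) v(x) dx = ∫_0^5 f(x) v(x) dx.
Integrate the LHS by parts once:
  ∫_0^5 −u'' v dx = −[u'(x) v(x)]_0^5 + ∫_0^5 u'(x) v'(x) dx.
Thus ∫_0^5 u'(x) v'(x) dx = ∫_0^5 f(x) v(x) dx + [u'(x) v(x)]_0^5.
Choose V so that boundary terms are either known or forced to vanish.
u is Dirichlet: u(0) = u(5) = 0. Let V = H^1_0(0, 5); then v(0) = v(5) = 0, and [u' v]_0^5 = 0.
Weak formulation: find u (satisfying any essential BC) such that ∫_0^5 u'(x) v'(x) dx = ∫_0^5 f v dx for all v ∈ V.
Substituting f(x) = x + 2, the right-hand side is ∫_0^5 (x + 2) v dx.


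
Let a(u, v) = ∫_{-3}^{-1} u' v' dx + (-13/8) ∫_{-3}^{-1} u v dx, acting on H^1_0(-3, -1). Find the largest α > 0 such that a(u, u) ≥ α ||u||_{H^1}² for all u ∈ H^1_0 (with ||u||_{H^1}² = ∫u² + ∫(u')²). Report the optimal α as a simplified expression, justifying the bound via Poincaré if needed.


α = (-13/2 + π^2)/(4 + π^2)

Coercivity of a(·,·) on H^1_0(-3, -1) means a(u, u) ≥ α ||u||_{H^1}² for every u ∈ H^1_0.
The interval has length L = 2, and Poincaré/coercivity depend only on L. Here a(u, u) = ∫(u')² + (-13/8)·∫u².
Here c = -13/8 < 0 with |c| < (π/L)² = π^2/4, so coercivity still holds. The condition a(u,u) ≥ α||u||_{H^1}² reads (1−α)∫(u')² ≥ (α−c)∫u². Any admissible α is ≤ 1 (rapidly oscillating u have ∫u²/∫(u')² → 0), and α = 1 would force 0 ≥ (1−c)∫u², impossible since c < 1; so 1−α > 0. By the sharp Poincaré inequality on H^1_0 of an interval of length L, ∫(u')² ≥ (π/L)²∫u² with equality for the first sine mode sin(π(x−x₀)/L) (x₀ the left endpoint), so the inequality holds for all u iff (1−α)(π/L)² ≥ α − c, i.e. α ≤ ((π/L)² + c)/((π/L)² + 1) = (1 + c(L/π)²)/(1 + (L/π)²). (Direct route, valid since c ≤ 0: Poincaré gives c∫u² ≥ c(L/π)²∫(u')², so a(u,u) ≥ (1 + c(L/π)²)∫(u')², while ||u||_{H^1}² ≤ (1 + (L/π)²)∫(u')²; dividing yields the same α.) With (π/L)² = π^2/4 and c = -13/8, the largest admissible constant is α = ((π/L)² + c)/((π/L)² + 1).
Simplifying, α = (-13/2 + π^2)/(4 + π^2).


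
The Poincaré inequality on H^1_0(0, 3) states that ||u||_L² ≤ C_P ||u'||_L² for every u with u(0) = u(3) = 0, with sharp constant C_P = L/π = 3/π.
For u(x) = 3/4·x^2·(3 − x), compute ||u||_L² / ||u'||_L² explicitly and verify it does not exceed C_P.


||u||_L² / ||u'||_L² = 3*sqrt(14)/14 < C_P = 3/π.

u(x) = 3/4·x^2·(3 − x), so u'(x) = 9*x*(2 - x)/4.
u(x) = 3/4·x^2·(3 − x) vanishes at x = 0 and x = 3, so u ∈ H^1_0(0, 3). Differentiate via the product rule and integrate the resulting polynomials term by term.
  ∫_0^3 u² dx = ∫_0^3 (9*x^6/16 - 27*x^5/8 + 81*x^4/16) dx. Term by term:
    ∫_0^3 9*x^6/16 dx = 19683/112;  ∫_0^3 -27*x^5/8 dx = -6561/16;  ∫_0^3 81*x^4/16 dx = 19683/80.
  Sum: 19683/112 − 6561/16 + 19683/80 = 6561/560.
  ∫_0^3 (u')² dx = ∫_0^3 (81*x^4/16 - 81*x^3/4 + 81*x^2/4) dx. Term by term:
    ∫_0^3 81*x^4/16 dx = 19683/80;  ∫_0^3 -81*x^3/4 dx = -6561/16;  ∫_0^3 81*x^2/4 dx = 729/4.
  Sum: 19683/80 − 6561/16 + 729/4 = 729/40.
∫_0^3 u² dx = 6561/560, so ||u||_L² = 81*sqrt(35)/140.
∫_0^3 (u')² dx = 729/40, so ||u'||_L² = 27*sqrt(10)/20.
Ratio ||u||_L² / ||u'||_L² = 3*sqrt(14)/14.
Sharp Poincaré constant on H^1_0(0, 3) is C_P = L/π = 3/π, achieved by sin(π/3·x).
A polynomial bump cannot attain the sharp Poincaré constant (only the first sine eigenfunction does), so the ratio is strictly less than C_P, consistent with ||u||_L² ≤ C_P ||u'||_L².


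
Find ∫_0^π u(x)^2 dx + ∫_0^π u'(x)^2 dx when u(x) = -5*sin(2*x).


||u||_{H^1(0,π)}^2 = 125*π/2

u'(x) = -10*cos(2*x).
Expand u² and (u')² and integrate term by term on (0, π), using: for integers n ≥ 1, ∫_0^π sin²(nx) dx = ∫_0^π cos²(nx) dx = π/2; for n ≠ n', ∫_0^π sin(nx)sin(n'x) dx = ∫_0^π cos(nx)cos(n'x) dx = 0; and by product-to-sum, ∫_0^π sin(nx)cos(n'x) dx = ½∫_0^π [sin((n+n')x) + sin((n−n')x)] dx, which is 0 when n+n' is even and 2n/(n²−n'²) when n+n' is odd (it need not vanish on (0, π)).
  u² squared terms: (-5)²·∫sin(2x)² dx = 25·π/2 = 25*π/2.
  So ∫_0^π u² dx = 25*π/2.
  (u')² squared terms: (-10)²·∫cos(2x)² dx = 100·π/2 = 50*π.
  So ∫_0^π (u')² dx = 50*π.
||u||_{H^1}^2 = (25*π/2) + (50*π) = 125*π/2.


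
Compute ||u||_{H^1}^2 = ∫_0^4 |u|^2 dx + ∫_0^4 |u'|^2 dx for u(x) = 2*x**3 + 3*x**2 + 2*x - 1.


||u||_{H^1}^2 = 3669332/105

The H^1 norm (squared) on an interval (0, L) is
  ||u||_{H^1}^2 = ∫_0^L u(x)^2 dx + ∫_0^L u'(x)^2 dx.
Compute u'(x) = 6*x**2 + 6*x + 2.
Then u(x)^2 = 4*x**6 + 12*x**5 + 17*x**4 + 8*x**3 - 2*x**2 - 4*x + 1 and u'(x)^2 = 36*x**4 + 72*x**3 + 60*x**2 + 24*x + 4.
Integrate each monomial from 0 to 4 using ∫_0^4 c·x^n dx = c·4^(n+1)/(n+1):
  ∫_0^4 u(x)^2 dx = ∫_0^4 (4*x^6 + 12*x^5 + 17*x^4 + 8*x^3 - 2*x^2 - 4*x + 1) dx. Term by term:
    ∫_0^4 4*x^6 dx = 65536/7;  ∫_0^4 12*x^5 dx = 8192;  ∫_0^4 17*x^4 dx = 17408/5;
    ∫_0^4 8*x^3 dx = 512;  ∫_0^4 -2*x^2 dx = -128/3;  ∫_0^4 -4*x dx = -32;
    ∫_0^4 1 dx = 4.
  Sum: 65536/7 + 8192 + 17408/5 + 512 − 128/3 − 32 + 4 = 2255108/105.
  ∫_0^4 u'(x)^2 dx = ∫_0^4 (36*x^4 + 72*x^3 + 60*x^2 + 24*x + 4) dx. Term by term:
    ∫_0^4 36*x^4 dx = 36864/5;  ∫_0^4 72*x^3 dx = 4608;  ∫_0^4 60*x^2 dx = 1280;
    ∫_0^4 24*x dx = 192;  ∫_0^4 4 dx = 16.
  Sum: 36864/5 + 4608 + 1280 + 192 + 16 = 67344/5.
Adding: ||u||_{H^1}^2 = 2255108/105 + 67344/5 = 3669332/105.


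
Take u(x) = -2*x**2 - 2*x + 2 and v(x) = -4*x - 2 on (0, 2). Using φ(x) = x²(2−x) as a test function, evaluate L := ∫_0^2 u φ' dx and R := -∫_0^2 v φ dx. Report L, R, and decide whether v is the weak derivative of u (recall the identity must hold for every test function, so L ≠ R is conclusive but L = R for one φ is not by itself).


LHS = 136/15, RHS = 136/15. Yes, v = u' weakly.

u(x) = -2*x**2 - 2*x + 2, classical derivative u'(x) = -4*x - 2.
φ(x) = x²(2−x), so φ'(x) = x*(4 - 3*x).
Note φ(0) = φ(2) = 0, so the boundary term u·φ vanishes.
LHS = ∫_0^2 u(x) φ'(x) dx = ∫_0^2 (6*x^4 - 2*x^3 - 14*x^2 + 8*x) dx. Term by term:
  ∫_0^2 6*x^4 dx = 192/5;  ∫_0^2 -2*x^3 dx = -8;  ∫_0^2 -14*x^2 dx = -112/3;
  ∫_0^2 8*x dx = 16.
Sum: 192/5 − 8 − 112/3 + 16 = 136/15.
So LHS = 136/15.
∫_0^2 v(x) φ(x) dx = ∫_0^2 (4*x^4 - 6*x^3 - 4*x^2) dx. Term by term:
  ∫_0^2 4*x^4 dx = 128/5;  ∫_0^2 -6*x^3 dx = -24;  ∫_0^2 -4*x^2 dx = -32/3.
Sum: 128/5 − 24 − 32/3 = -136/15.
So RHS = -∫_0^2 v(x) φ(x) dx = 136/15.
LHS = RHS, so the identity holds for this test φ.
Moreover u is smooth here and v(x) = u'(x) = -4*x - 2 pointwise, so the identity holds for every test function. Hence v is the weak derivative of u.


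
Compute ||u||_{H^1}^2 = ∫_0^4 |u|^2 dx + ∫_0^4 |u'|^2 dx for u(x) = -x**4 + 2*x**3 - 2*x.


||u||_{H^1}^2 = 6136496/315

The H^1 norm (squared) on an interval (0, L) is
  ||u||_{H^1}^2 = ∫_0^L u(x)^2 dx + ∫_0^L u'(x)^2 dx.
Compute u'(x) = -4*x**3 + 6*x**2 - 2.
Then u(x)^2 = x**8 - 4*x**7 + 4*x**6 + 4*x**5 - 8*x**4 + 4*x**2 and u'(x)^2 = 16*x**6 - 48*x**5 + 36*x**4 + 16*x**3 - 24*x**2 + 4.
Integrate each monomial from 0 to 4 using ∫_0^4 c·x^n dx = c·4^(n+1)/(n+1):
  ∫_0^4 u(x)^2 dx = ∫_0^4 (x^8 - 4*x^7 + 4*x^6 + 4*x^5 - 8*x^4 + 4*x^2) dx. Term by term:
    ∫_0^4 x^8 dx = 262144/9;  ∫_0^4 -4*x^7 dx = -32768;  ∫_0^4 4*x^6 dx = 65536/7;
    ∫_0^4 4*x^5 dx = 8192/3;  ∫_0^4 -8*x^4 dx = -8192/5;  ∫_0^4 4*x^2 dx = 256/3.
  Sum: 262144/9 − 32768 + 65536/7 + 8192/3 − 8192/5 + 256/3 = 2173184/315.
  ∫_0^4 u'(x)^2 dx = ∫_0^4 (16*x^6 - 48*x^5 + 36*x^4 + 16*x^3 - 24*x^2 + 4) dx. Term by term:
    ∫_0^4 16*x^6 dx = 262144/7;  ∫_0^4 -48*x^5 dx = -32768;  ∫_0^4 36*x^4 dx = 36864/5;
    ∫_0^4 16*x^3 dx = 1024;  ∫_0^4 -24*x^2 dx = -512;  ∫_0^4 4 dx = 16.
  Sum: 262144/7 − 32768 + 36864/5 + 1024 − 512 + 16 = 440368/35.
Adding: ||u||_{H^1}^2 = 2173184/315 + 440368/35 = 6136496/315.


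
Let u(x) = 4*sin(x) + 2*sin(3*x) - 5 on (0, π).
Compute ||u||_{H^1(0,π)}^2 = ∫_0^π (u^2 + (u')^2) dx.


||u||_{H^1(0,π)}^2 = -280/3 + 61*π

u'(x) = 4*cos(x) + 6*cos(3*x).
Expand u² and (u')² and integrate term by term on (0, π), using: for integers n ≥ 1, ∫_0^π sin²(nx) dx = ∫_0^π cos²(nx) dx = π/2; for n ≠ n', ∫_0^π sin(nx)sin(n'x) dx = ∫_0^π cos(nx)cos(n'x) dx = 0; and by product-to-sum, ∫_0^π sin(nx)cos(n'x) dx = ½∫_0^π [sin((n+n')x) + sin((n−n')x)] dx, which is 0 when n+n' is even and 2n/(n²−n'²) when n+n' is odd (it need not vanish on (0, π)). For the constant mode: ∫_0^π 1 dx = π, ∫_0^π cos(nx) dx = 0, ∫_0^π sin(nx) dx = (1−(−1)^n)/n.
  u² squared terms: (-5)²·∫1 dx = 25·π = 25*π;  (2)²·∫sin(3x)² dx = 4·π/2 = 2*π;  (4)²·∫sin(x)² dx = 16·π/2 = 8*π.
  u² cross terms: 2·(-5)·(2)·∫1·sin(3x) dx = -20·(2/3) = -40/3;  2·(-5)·(4)·∫1·sin(x) dx = -40·(2) = -80;  2·(2)·(4)·∫sin(3x)·sin(x) dx = 16·(0) = 0.
  So ∫_0^π u² dx = 25*π + 2*π + 8*π − 40/3 − 80 + 0 = -280/3 + 35*π.
  (u')² squared terms: (4)²·∫cos(x)² dx = 16·π/2 = 8*π;  (6)²·∫cos(3x)² dx = 36·π/2 = 18*π.
  (u')² cross terms: 2·(4)·(6)·∫cos(x)·cos(3x) dx = 48·(0) = 0.
  So ∫_0^π (u')² dx = 8*π + 18*π + 0 = 26*π.
||u||_{H^1}^2 = (-280/3 + 35*π) + (26*π) = -280/3 + 61*π.


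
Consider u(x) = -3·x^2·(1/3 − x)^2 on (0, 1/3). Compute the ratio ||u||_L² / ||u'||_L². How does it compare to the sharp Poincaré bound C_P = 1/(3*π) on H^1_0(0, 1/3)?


||u||_L² / ||u'||_L² = sqrt(3)/18 < C_P = 1/(3*π).

u(x) = -3·x^2·(1/3 − x)^2, so u'(x) = 2*x*(-18*x^2 + 9*x - 1)/3.
u(x) = -3·x^2·(1/3 − x)^2 vanishes at x = 0 and x = 1/3, so u ∈ H^1_0(0, 1/3). Differentiate via the product rule and integrate the resulting polynomials term by term.
  ∫_0^1/3 u² dx = ∫_0^1/3 (9*x^8 - 12*x^7 + 6*x^6 - 4*x^5/3 + x^4/9) dx. Term by term:
    ∫_0^1/3 9*x^8 dx = 1/19683;  ∫_0^1/3 -12*x^7 dx = -1/4374;  ∫_0^1/3 6*x^6 dx = 2/5103;
    ∫_0^1/3 -4*x^5/3 dx = -2/6561;  ∫_0^1/3 x^4/9 dx = 1/10935.
  Sum: 1/19683 − 1/4374 + 2/5103 − 2/6561 + 1/10935 = 1/1377810.
  ∫_0^1/3 (u')² dx = ∫_0^1/3 (144*x^6 - 144*x^5 + 52*x^4 - 8*x^3 + 4*x^2/9) dx. Term by term:
    ∫_0^1/3 144*x^6 dx = 16/1701;  ∫_0^1/3 -144*x^5 dx = -8/243;  ∫_0^1/3 52*x^4 dx = 52/1215;
    ∫_0^1/3 -8*x^3 dx = -2/81;  ∫_0^1/3 4*x^2/9 dx = 4/729.
  Sum: 16/1701 − 8/243 + 52/1215 − 2/81 + 4/729 = 2/25515.
∫_0^1/3 u² dx = 1/1377810, so ||u||_L² = sqrt(210)/17010.
∫_0^1/3 (u')² dx = 2/25515, so ||u'||_L² = sqrt(70)/945.
Ratio ||u||_L² / ||u'||_L² = sqrt(3)/18.
Sharp Poincaré constant on H^1_0(0, 1/3) is C_P = L/π = 1/(3*π), achieved by sin(3*π·x).
A polynomial bump cannot attain the sharp Poincaré constant (only the first sine eigenfunction does), so the ratio is strictly less than C_P, consistent with ||u||_L² ≤ C_P ||u'||_L².


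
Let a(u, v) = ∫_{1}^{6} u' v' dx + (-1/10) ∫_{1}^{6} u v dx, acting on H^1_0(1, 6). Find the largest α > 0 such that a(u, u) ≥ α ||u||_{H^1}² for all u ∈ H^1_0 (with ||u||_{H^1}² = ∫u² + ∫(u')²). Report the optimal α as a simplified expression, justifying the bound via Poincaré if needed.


α = (-5/2 + π^2)/(π^2 + 25)

Coercivity of a(·,·) on H^1_0(1, 6) means a(u, u) ≥ α ||u||_{H^1}² for every u ∈ H^1_0.
The interval has length L = 5, and Poincaré/coercivity depend only on L. Here a(u, u) = ∫(u')² + (-1/10)·∫u².
Here c = -1/10 < 0 with |c| < (π/L)² = π^2/25, so coercivity still holds. The condition a(u,u) ≥ α||u||_{H^1}² reads (1−α)∫(u')² ≥ (α−c)∫u². Any admissible α is ≤ 1 (rapidly oscillating u have ∫u²/∫(u')² → 0), and α = 1 would force 0 ≥ (1−c)∫u², impossible since c < 1; so 1−α > 0. By the sharp Poincaré inequality on H^1_0 of an interval of length L, ∫(u')² ≥ (π/L)²∫u² with equality for the first sine mode sin(π(x−x₀)/L) (x₀ the left endpoint), so the inequality holds for all u iff (1−α)(π/L)² ≥ α − c, i.e. α ≤ ((π/L)² + c)/((π/L)² + 1) = (1 + c(L/π)²)/(1 + (L/π)²). (Direct route, valid since c ≤ 0: Poincaré gives c∫u² ≥ c(L/π)²∫(u')², so a(u,u) ≥ (1 + c(L/π)²)∫(u')², while ||u||_{H^1}² ≤ (1 + (L/π)²)∫(u')²; dividing yields the same α.) With (π/L)² = π^2/25 and c = -1/10, the largest admissible constant is α = ((π/L)² + c)/((π/L)² + 1).
Simplifying, α = (-5/2 + π^2)/(π^2 + 25).


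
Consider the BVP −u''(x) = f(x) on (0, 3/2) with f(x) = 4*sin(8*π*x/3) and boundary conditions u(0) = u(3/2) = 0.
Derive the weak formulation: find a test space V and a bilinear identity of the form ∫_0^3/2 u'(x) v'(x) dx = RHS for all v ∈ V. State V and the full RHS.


V = H^1_0(0, 3/2) (so v(0) = v(3/2) = 0); weak form: ∫_0^3/2 u'v' dx = ∫_0^3/2 (4*sin(8*π*x/3)) v dx for all v ∈ V.

Multiply both sides by a test function v and integrate from 0 to 3/2:
  ∫_0^3/2 −u''(x) v(x) dx = ∫_0^3/2 f(x) v(x) dx.
Integrate the LHS by parts once:
  ∫_0^3/2 −u'' v dx = −[u'(x) v(x)]_0^3/2 + ∫_0^3/2 u'(x) v'(x) dx.
Thus ∫_0^3/2 u'(x) v'(x) dx = ∫_0^3/2 f(x) v(x) dx + [u'(x) v(x)]_0^3/2.
Choose V so that boundary terms are either known or forced to vanish.
u is Dirichlet: u(0) = u(3/2) = 0. Let V = H^1_0(0, 3/2); then v(0) = v(3/2) = 0, and [u' v]_0^3/2 = 0.
Weak formulation: find u (satisfying any essential BC) such that ∫_0^3/2 u'(x) v'(x) dx = ∫_0^3/2 f v dx for all v ∈ V.
Substituting f(x) = 4*sin(8*π*x/3), the right-hand side is ∫_0^3/2 (4*sin(8*π*x/3)) v dx.


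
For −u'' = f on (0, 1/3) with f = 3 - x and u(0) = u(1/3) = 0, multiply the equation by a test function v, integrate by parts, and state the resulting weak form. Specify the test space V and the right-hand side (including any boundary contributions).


V = H^1_0(0, 1/3) (so v(0) = v(1/3) = 0); weak form: ∫_0^1/3 u'v' dx = ∫_0^1/3 (3 - x) v dx for all v ∈ V.

Multiply both sides by a test function v and integrate from 0 to 1/3:
  ∫_0^1/3 −u''(x) v(x) dx = ∫_0^1/3 f(x) v(x) dx.
Integrate the LHS by parts once:
  ∫_0^1/3 −u'' v dx = −[u'(x) v(x)]_0^1/3 + ∫_0^1/3 u'(x) v'(x) dx.
Thus ∫_0^1/3 u'(x) v'(x) dx = ∫_0^1/3 f(x) v(x) dx + [u'(x) v(x)]_0^1/3.
Choose V so that boundary terms are either known or forced to vanish.
u is Dirichlet: u(0) = u(1/3) = 0. Let V = H^1_0(0, 1/3); then v(0) = v(1/3) = 0, and [u' v]_0^1/3 = 0.
Weak formulation: find u (satisfying any essential BC) such that ∫_0^1/3 u'(x) v'(x) dx = ∫_0^1/3 f v dx for all v ∈ V.
Substituting f(x) = 3 - x, the right-hand side is ∫_0^1/3 (3 - x) v dx.


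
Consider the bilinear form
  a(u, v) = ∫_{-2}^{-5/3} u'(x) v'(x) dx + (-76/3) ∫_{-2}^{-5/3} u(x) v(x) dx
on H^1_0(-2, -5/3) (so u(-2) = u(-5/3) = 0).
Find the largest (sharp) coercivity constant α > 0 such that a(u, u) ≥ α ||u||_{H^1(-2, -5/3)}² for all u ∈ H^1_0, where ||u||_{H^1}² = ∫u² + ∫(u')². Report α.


α = (-76 + 27*π^2)/(3*(1 + 9*π^2))

Coercivity of a(·,·) on H^1_0(-2, -5/3) means a(u, u) ≥ α ||u||_{H^1}² for every u ∈ H^1_0.
The interval has length L = 1/3, and Poincaré/coercivity depend only on L. Here a(u, u) = ∫(u')² + (-76/3)·∫u².
Here c = -76/3 < 0 with |c| < (π/L)² = 9*π^2, so coercivity still holds. The condition a(u,u) ≥ α||u||_{H^1}² reads (1−α)∫(u')² ≥ (α−c)∫u². Any admissible α is ≤ 1 (rapidly oscillating u have ∫u²/∫(u')² → 0), and α = 1 would force 0 ≥ (1−c)∫u², impossible since c < 1; so 1−α > 0. By the sharp Poincaré inequality on H^1_0 of an interval of length L, ∫(u')² ≥ (π/L)²∫u² with equality for the first sine mode sin(π(x−x₀)/L) (x₀ the left endpoint), so the inequality holds for all u iff (1−α)(π/L)² ≥ α − c, i.e. α ≤ ((π/L)² + c)/((π/L)² + 1) = (1 + c(L/π)²)/(1 + (L/π)²). (Direct route, valid since c ≤ 0: Poincaré gives c∫u² ≥ c(L/π)²∫(u')², so a(u,u) ≥ (1 + c(L/π)²)∫(u')², while ||u||_{H^1}² ≤ (1 + (L/π)²)∫(u')²; dividing yields the same α.) With (π/L)² = 9*π^2 and c = -76/3, the largest admissible constant is α = ((π/L)² + c)/((π/L)² + 1).
Simplifying, α = (-76 + 27*π^2)/(3*(1 + 9*π^2)).


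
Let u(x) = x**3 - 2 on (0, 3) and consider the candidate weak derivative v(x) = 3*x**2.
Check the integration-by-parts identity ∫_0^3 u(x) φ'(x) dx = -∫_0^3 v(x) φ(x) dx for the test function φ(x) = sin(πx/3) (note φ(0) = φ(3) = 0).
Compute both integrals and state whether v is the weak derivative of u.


LHS = -81/π + 324/π^3, RHS = -81/π + 324/π^3. Yes, v = u' weakly.

u(x) = x**3 - 2, classical derivative u'(x) = 3*x**2.
φ(x) = sin(πx/3), so φ'(x) = π*cos(π*x/3)/3.
Note φ(0) = φ(3) = 0, so the boundary term u·φ vanishes.
LHS = ∫_0^3 u(x) φ'(x) dx = ∫_0^3 (π*x^3*cos(π*x/3)/3 - 2*π*cos(π*x/3)/3) dx. Term by term:
  ∫_0^3 -2*π*cos(π*x/3)/3 dx = 0;  ∫_0^3 π*x^3*cos(π*x/3)/3 dx = -81/π + 324/π^3.
Sum: 0 + -81/π + 324/π^3 = -81/π + 324/π^3.
So LHS = -81/π + 324/π^3.
∫_0^3 v(x) φ(x) dx = ∫_0^3 (3*x^2*sin(π*x/3)) dx. Term by term:
  ∫_0^3 3*x^2*sin(π*x/3) dx = -324/π^3 + 81/π.
So RHS = -∫_0^3 v(x) φ(x) dx = -81/π + 324/π^3.
LHS = RHS, so the identity holds for this test φ.
Moreover u is smooth here and v(x) = u'(x) = 3*x**2 pointwise, so the identity holds for every test function. Hence v is the weak derivative of u.


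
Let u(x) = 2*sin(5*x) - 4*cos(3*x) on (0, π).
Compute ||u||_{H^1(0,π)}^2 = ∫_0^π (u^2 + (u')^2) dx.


||u||_{H^1(0,π)}^2 = 132*π

u'(x) = 12*sin(3*x) + 10*cos(5*x).
Expand u² and (u')² and integrate term by term on (0, π), using: for integers n ≥ 1, ∫_0^π sin²(nx) dx = ∫_0^π cos²(nx) dx = π/2; for n ≠ n', ∫_0^π sin(nx)sin(n'x) dx = ∫_0^π cos(nx)cos(n'x) dx = 0; and by product-to-sum, ∫_0^π sin(nx)cos(n'x) dx = ½∫_0^π [sin((n+n')x) + sin((n−n')x)] dx, which is 0 when n+n' is even and 2n/(n²−n'²) when n+n' is odd (it need not vanish on (0, π)).
  u² squared terms: (-4)²·∫cos(3x)² dx = 16·π/2 = 8*π;  (2)²·∫sin(5x)² dx = 4·π/2 = 2*π.
  u² cross terms: 2·(-4)·(2)·∫cos(3x)·sin(5x) dx = -16·(0) = 0.
  So ∫_0^π u² dx = 8*π + 2*π + 0 = 10*π.
  (u')² squared terms: (10)²·∫cos(5x)² dx = 100·π/2 = 50*π;  (12)²·∫sin(3x)² dx = 144·π/2 = 72*π.
  (u')² cross terms: 2·(10)·(12)·∫cos(5x)·sin(3x) dx = 240·(0) = 0.
  So ∫_0^π (u')² dx = 50*π + 72*π + 0 = 122*π.
||u||_{H^1}^2 = (10*π) + (122*π) = 132*π.


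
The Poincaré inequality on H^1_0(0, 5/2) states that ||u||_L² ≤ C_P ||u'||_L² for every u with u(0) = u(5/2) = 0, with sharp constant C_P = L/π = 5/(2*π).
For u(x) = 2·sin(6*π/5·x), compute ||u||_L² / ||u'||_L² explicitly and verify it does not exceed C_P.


||u||_L² / ||u'||_L² = 5/(6*π) < C_P = 5/(2*π).

u(x) = 2·sin(6*π/5·x), so u'(x) = 12*π*cos(6*π*x/5)/5.
Writing u(x) = A·sin(kπx/L) with A = 2 and k = 3, use ∫_0^L sin²(kπx/L) dx = L/2 and ∫_0^L cos²(kπx/L) dx = L/2.
u² = 4·sin²(6*π/5·x) and (u')² = 144*π^2/25·cos²(6*π/5·x), and each of sin², cos² integrates to L/2 = 5/4 over (0, 5/2).
∫_0^5/2 u² dx = 5, so ||u||_L² = sqrt(5).
∫_0^5/2 (u')² dx = 36*π^2/5, so ||u'||_L² = 6*sqrt(5)*π/5.
Ratio ||u||_L² / ||u'||_L² = 5/(6*π).
Sharp Poincaré constant on H^1_0(0, 5/2) is C_P = L/π = 5/(2*π), achieved by sin(2*π/5·x).
This is the k = 3 harmonic; the ratio L/(kπ) is strictly less than C_P = L/π, consistent with the sharp inequality ||u||_L² ≤ C_P ||u'||_L².


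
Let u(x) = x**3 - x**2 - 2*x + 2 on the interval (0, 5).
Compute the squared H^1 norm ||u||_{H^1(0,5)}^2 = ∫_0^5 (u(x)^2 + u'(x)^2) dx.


||u||_{H^1}^2 = 184465/21

The H^1 norm (squared) on an interval (0, L) is
  ||u||_{H^1}^2 = ∫_0^L u(x)^2 dx + ∫_0^L u'(x)^2 dx.
Compute u'(x) = 3*x**2 - 2*x - 2.
Then u(x)^2 = x**6 - 2*x**5 - 3*x**4 + 8*x**3 - 8*x + 4 and u'(x)^2 = 9*x**4 - 12*x**3 - 8*x**2 + 8*x + 4.
Integrate each monomial from 0 to 5 using ∫_0^5 c·x^n dx = c·5^(n+1)/(n+1):
  ∫_0^5 u(x)^2 dx = ∫_0^5 (x^6 - 2*x^5 - 3*x^4 + 8*x^3 - 8*x + 4) dx. Term by term:
    ∫_0^5 x^6 dx = 78125/7;  ∫_0^5 -2*x^5 dx = -15625/3;  ∫_0^5 -3*x^4 dx = -1875;
    ∫_0^5 8*x^3 dx = 1250;  ∫_0^5 -8*x dx = -100;  ∫_0^5 4 dx = 20.
  Sum: 78125/7 − 15625/3 − 1875 + 1250 − 100 + 20 = 110195/21.
  ∫_0^5 u'(x)^2 dx = ∫_0^5 (9*x^4 - 12*x^3 - 8*x^2 + 8*x + 4) dx. Term by term:
    ∫_0^5 9*x^4 dx = 5625;  ∫_0^5 -12*x^3 dx = -1875;  ∫_0^5 -8*x^2 dx = -1000/3;
    ∫_0^5 8*x dx = 100;  ∫_0^5 4 dx = 20.
  Sum: 5625 − 1875 − 1000/3 + 100 + 20 = 10610/3.
Adding: ||u||_{H^1}^2 = 110195/21 + 10610/3 = 184465/21.


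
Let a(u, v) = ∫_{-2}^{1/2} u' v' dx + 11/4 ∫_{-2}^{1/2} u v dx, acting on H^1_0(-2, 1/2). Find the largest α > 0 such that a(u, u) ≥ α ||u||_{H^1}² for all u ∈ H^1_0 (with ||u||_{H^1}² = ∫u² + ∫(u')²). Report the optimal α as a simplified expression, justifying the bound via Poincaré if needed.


α = 1

Coercivity of a(·,·) on H^1_0(-2, 1/2) means a(u, u) ≥ α ||u||_{H^1}² for every u ∈ H^1_0.
The interval has length L = 5/2, and Poincaré/coercivity depend only on L. Here a(u, u) = ∫(u')² + (11/4)·∫u².
Here c = 11/4 ≥ 1, so a(u,u) = ∫(u')² + c∫u² ≥ ∫(u')² + ∫u² = ||u||_{H^1}², i.e. α = 1 works. No larger α is possible: a(u,u) ≥ α||u||_{H^1}² means (1−α)∫(u')² ≥ (α−c)∫u², and for the modes u_n = sin(nπ(x−x₀)/L) (x₀ the left endpoint) one has ∫u_n²/∫(u_n')² = (L/(nπ))² → 0, so a(u_n,u_n)/||u_n||_{H^1}² → 1. Hence the optimal constant is α = 1.
Therefore α = 1.
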